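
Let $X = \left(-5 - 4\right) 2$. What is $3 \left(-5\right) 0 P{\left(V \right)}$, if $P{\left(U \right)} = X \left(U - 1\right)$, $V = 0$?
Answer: $0$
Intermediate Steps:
$X = -18$ ($X = \left(-9\right) 2 = -18$)
$P{\left(U \right)} = 18 - 18 U$ ($P{\left(U \right)} = - 18 \left(U - 1\right) = - 18 \left(-1 + U\right) = 18 - 18 U$)
$3 \left(-5\right) 0 P{\left(V \right)} = 3 \left(-5\right) 0 \left(18 - 0\right) = \left(-15\right) 0 \left(18 + 0\right) = 0 \cdot 18 = 0$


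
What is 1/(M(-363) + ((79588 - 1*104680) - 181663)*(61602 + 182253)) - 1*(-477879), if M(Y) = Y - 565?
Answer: 24093818807318186/50418241453 ≈ 4.7788e+5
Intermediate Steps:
M(Y) = -565 + Y
1/(M(-363) + ((79588 - 1*104680) - 181663)*(61602 + 182253)) - 1*(-477879) = 1/((-565 - 363) + ((79588 - 1*104680) - 181663)*(61602 + 182253)) - 1*(-477879) = 1/(-928 + ((79588 - 104680) - 181663)*243855) + 477879 = 1/(-928 + (-25092 - 181663)*243855) + 477879 = 1/(-928 - 206755*243855) + 477879 = 1/(-928 - 50418240525) + 477879 = 1/(-50418241453) + 477879 = -1/50418241453 + 477879 = 24093818807318186/50418241453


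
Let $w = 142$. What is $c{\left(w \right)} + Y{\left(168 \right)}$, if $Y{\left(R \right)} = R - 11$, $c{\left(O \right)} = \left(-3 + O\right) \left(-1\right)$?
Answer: $18$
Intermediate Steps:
$c{\left(O \right)} = 3 - O$
$Y{\left(R \right)} = -11 + R$
$c{\left(w \right)} + Y{\left(168 \right)} = \left(3 - 142\right) + \left(-11 + 168\right) = \left(3 - 142\right) + 157 = -139 + 157 = 18$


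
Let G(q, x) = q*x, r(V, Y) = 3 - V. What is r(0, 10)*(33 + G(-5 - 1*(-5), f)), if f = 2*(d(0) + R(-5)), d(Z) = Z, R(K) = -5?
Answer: 99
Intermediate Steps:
f = -10 (f = 2*(0 - 5) = 2*(-5) = -10)
r(0, 10)*(33 + G(-5 - 1*(-5), f)) = (3 - 1*0)*(33 + (-5 - 1*(-5))*(-10)) = (3 + 0)*(33 + (-5 + 5)*(-10)) = 3*(33 + 0*(-10)) = 3*(33 + 0) = 3*33 = 99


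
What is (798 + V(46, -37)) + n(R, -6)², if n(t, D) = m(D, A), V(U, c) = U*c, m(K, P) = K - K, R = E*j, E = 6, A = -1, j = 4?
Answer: -904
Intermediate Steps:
R = 24 (R = 6*4 = 24)
m(K, P) = 0
n(t, D) = 0
(798 + V(46, -37)) + n(R, -6)² = (798 + 46*(-37)) + 0² = (798 - 1702) + 0 = -904 + 0 = -904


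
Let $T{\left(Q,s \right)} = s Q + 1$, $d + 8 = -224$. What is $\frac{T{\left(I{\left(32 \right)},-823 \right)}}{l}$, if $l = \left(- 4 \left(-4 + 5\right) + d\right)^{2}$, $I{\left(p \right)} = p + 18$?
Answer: $- \frac{41149}{55696} \approx -0.73881$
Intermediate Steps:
$d = -232$ ($d = -8 - 224 = -232$)
$I{\left(p \right)} = 18 + p$
$T{\left(Q,s \right)} = 1 + Q s$ ($T{\left(Q,s \right)} = Q s + 1 = 1 + Q s$)
$l = 55696$ ($l = \left(- 4 \left(-4 + 5\right) - 232\right)^{2} = \left(\left(-4\right) 1 - 232\right)^{2} = \left(-4 - 232\right)^{2} = \left(-236\right)^{2} = 55696$)
$\frac{T{\left(I{\left(32 \right)},-823 \right)}}{l} = \frac{1 + \left(18 + 32\right) \left(-823\right)}{55696} = \left(1 + 50 \left(-823\right)\right) \frac{1}{55696} = \left(1 - 41150\right) \frac{1}{55696} = \left(-41149\right) \frac{1}{55696} = - \frac{41149}{55696}$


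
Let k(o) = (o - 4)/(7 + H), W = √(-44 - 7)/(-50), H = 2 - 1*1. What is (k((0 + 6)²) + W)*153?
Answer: 612 - 153*I*√51/50 ≈ 612.0 - 21.853*I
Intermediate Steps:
H = 1 (H = 2 - 1 = 1)
W = -I*√51/50 (W = √(-51)*(-1/50) = (I*√51)*(-1/50) = -I*√51/50 ≈ -0.14283*I)
k(o) = -½ + o/8 (k(o) = (o - 4)/(7 + 1) = (-4 + o)/8 = (-4 + o)*(⅛) = -½ + o/8)
(k((0 + 6)²) + W)*153 = ((-½ + (0 + 6)²/8) - I*√51/50)*153 = ((-½ + (⅛)*6²) - I*√51/50)*153 = ((-½ + (⅛)*36) - I*√51/50)*153 = ((-½ + 9/2) - I*√51/50)*153 = (4 - I*√51/50)*153 = 612 - 153*I*√51/50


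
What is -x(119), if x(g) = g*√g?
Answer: -119*√119 ≈ -1298.1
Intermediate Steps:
x(g) = g^(3/2)
-x(119) = -119^(3/2) = -119*√119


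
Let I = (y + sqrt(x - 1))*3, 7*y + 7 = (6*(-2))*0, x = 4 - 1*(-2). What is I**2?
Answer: 54 - 18*sqrt(5) ≈ 13.751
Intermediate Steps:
x = 6 (x = 4 + 2 = 6)
y = -1 (y = -1 + ((6*(-2))*0)/7 = -1 + (-12*0)/7 = -1 + (1/7)*0 = -1 + 0 = -1)
I = -3 + 3*sqrt(5) (I = (-1 + sqrt(6 - 1))*3 = (-1 + sqrt(5))*3 = -3 + 3*sqrt(5) ≈ 3.7082)
I**2 = (-3 + 3*sqrt(5))**2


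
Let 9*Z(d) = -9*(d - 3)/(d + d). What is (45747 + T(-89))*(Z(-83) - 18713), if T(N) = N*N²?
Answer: 1023918113284/83 ≈ 1.2336e+10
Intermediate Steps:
T(N) = N³
Z(d) = -(-3 + d)/(2*d) (Z(d) = (-9*(d - 3)/(d + d))/9 = (-9*(-3 + d)/(2*d))/9 = -(-3 + d)/(2*d))
(45747 + T(-89))*(Z(-83) - 18713) = (45747 + (-89)³)*((½)*(3 - 1*(-83))/(-83) - 18713) = (45747 - 704969)*((½)*(-1/83)*(3 + 83) - 18713) = -659222*((½)*(-1/83)*86 - 18713) = -659222*(-43/83 - 18713) = -659222*(-1553222/83) = 1023918113284/83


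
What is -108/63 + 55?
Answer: 373/7 ≈ 53.286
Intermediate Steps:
-108/63 + 55 = (1/63)*(-108) + 55 = -12/7 + 55 = 373/7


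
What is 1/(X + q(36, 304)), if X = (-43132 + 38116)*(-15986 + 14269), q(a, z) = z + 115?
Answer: 1/8612891 ≈ 1.1611e-7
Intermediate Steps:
q(a, z) = 115 + z
X = 8612472 (X = -5016*(-1717) = 8612472)
1/(X + q(36, 304)) = 1/(8612472 + (115 + 304)) = 1/(8612472 + 419) = 1/8612891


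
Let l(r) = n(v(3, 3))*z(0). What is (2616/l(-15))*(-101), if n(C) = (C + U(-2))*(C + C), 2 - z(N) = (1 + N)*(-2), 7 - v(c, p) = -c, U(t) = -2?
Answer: -33027/80 ≈ -412.84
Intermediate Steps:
v(c, p) = 7 + c (v(c, p) = 7 - (-1)*c = 7 + c)
z(N) = 4 + 2*N (z(N) = 2 - (1 + N)*(-2) = 2 - (-2 - 2*N) = 2 + (2 + 2*N) = 4 + 2*N)
n(C) = 2*C*(-2 + C) (n(C) = (C - 2)*(C + C) = (-2 + C)*(2*C) = 2*C*(-2 + C))
l(r) = 640 (l(r) = (2*(7 + 3)*(-2 + (7 + 3)))*(4 + 2*0) = (2*10*(-2 + 10))*(4 + 0) = (2*10*8)*4 = 160*4 = 640)
(2616/l(-15))*(-101) = (2616/640)*(-101) = (2616*(1/640))*(-101) = (327/80)*(-101) = -33027/80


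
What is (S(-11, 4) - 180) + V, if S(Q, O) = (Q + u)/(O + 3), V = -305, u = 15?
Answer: -3391/7 ≈ -484.43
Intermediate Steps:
S(Q, O) = (15 + Q)/(3 + O) (S(Q, O) = (Q + 15)/(O + 3) = (15 + Q)/(3 + O))
(S(-11, 4) - 180) + V = ((15 - 11)/(3 + 4) - 180) - 305 = (4/7 - 180) - 305 = -1256/7 - 305 = -3391/7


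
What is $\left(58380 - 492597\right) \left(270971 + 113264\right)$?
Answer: $-166841368995$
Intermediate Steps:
$\left(58380 - 492597\right) \left(270971 + 113264\right) = \left(-434217\right) 384235 = -166841368995$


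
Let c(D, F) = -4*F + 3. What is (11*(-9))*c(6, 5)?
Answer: 1683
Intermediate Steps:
c(D, F) = 3 - 4*F
(11*(-9))*c(6, 5) = (11*(-9))*(3 - 4*5) = -99*(3 - 20) = -99*(-17) = 1683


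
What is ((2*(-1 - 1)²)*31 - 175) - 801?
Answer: -728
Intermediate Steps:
((2*(-1 - 1)²)*31 - 175) - 801 = ((2*(-2)²)*31 - 175) - 801 = ((2*4)*31 - 175) - 801 = (8*31 - 175) - 801 = (248 - 175) - 801 = 73 - 801 = -728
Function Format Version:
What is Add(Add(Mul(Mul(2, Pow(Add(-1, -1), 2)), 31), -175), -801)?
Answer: -728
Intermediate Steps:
Add(Add(Mul(Mul(2, Pow(Add(-1, -1), 2)), 31), -175), -801) = Add(Add(Mul(Mul(2, Pow(-2, 2)), 31), -175), -801) = Add(Add(Mul(Mul(2, 4), 31), -175), -801) = Add(Add(Mul(8, 31), -175), -801) = Add(Add(248, -175), -801) = Add(73, -801) = -728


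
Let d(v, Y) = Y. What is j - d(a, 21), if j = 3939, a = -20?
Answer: 3918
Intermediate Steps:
j - d(a, 21) = 3939 - 1*21 = 3939 - 21 = 3918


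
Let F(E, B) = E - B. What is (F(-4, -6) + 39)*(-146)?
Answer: -5986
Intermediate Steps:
(F(-4, -6) + 39)*(-146) = ((-4 - 1*(-6)) + 39)*(-146) = ((-4 + 6) + 39)*(-146) = (2 + 39)*(-146) = 41*(-146) = -5986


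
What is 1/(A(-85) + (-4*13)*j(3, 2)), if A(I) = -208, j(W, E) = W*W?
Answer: -1/676 ≈ -0.0014793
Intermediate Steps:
j(W, E) = W**2
1/(A(-85) + (-4*13)*j(3, 2)) = 1/(-208 - 4*13*3**2) = 1/(-208 - 52*9) = 1/(-208 - 468) = 1/(-676) = -1/676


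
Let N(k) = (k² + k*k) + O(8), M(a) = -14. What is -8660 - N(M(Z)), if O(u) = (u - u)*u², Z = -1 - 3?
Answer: -9052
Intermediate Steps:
Z = -4
O(u) = 0 (O(u) = 0*u² = 0)
N(k) = 2*k² (N(k) = (k² + k*k) + 0 = (k² + k²) + 0 = 2*k² + 0 = 2*k²)
-8660 - N(M(Z)) = -8660 - 2*(-14)² = -8660 - 2*196 = -8660 - 1*392 = -8660 - 392 = -9052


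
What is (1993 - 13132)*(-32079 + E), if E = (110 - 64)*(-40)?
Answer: 377823741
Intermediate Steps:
E = -1840 (E = 46*(-40) = -1840)
(1993 - 13132)*(-32079 + E) = (1993 - 13132)*(-32079 - 1840) = -11139*(-33919) = 377823741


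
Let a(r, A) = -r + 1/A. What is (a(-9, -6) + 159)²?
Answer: 1014049/36 ≈ 28168.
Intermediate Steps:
a(r, A) = 1/A - r
(a(-9, -6) + 159)² = ((1/(-6) - 1*(-9)) + 159)² = ((-⅙ + 9) + 159)² = (53/6 + 159)² = (1007/6)² = 1014049/36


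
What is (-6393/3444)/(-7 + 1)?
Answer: 2131/6888 ≈ 0.30938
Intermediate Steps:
(-6393/3444)/(-7 + 1) = -6393*1/3444/(-6) = -2131/1148*(-⅙) = 2131/6888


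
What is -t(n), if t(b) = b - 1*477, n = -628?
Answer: 1105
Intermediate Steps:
t(b) = -477 + b (t(b) = b - 477 = -477 + b)
-t(n) = -(-477 - 628) = -1*(-1105) = 1105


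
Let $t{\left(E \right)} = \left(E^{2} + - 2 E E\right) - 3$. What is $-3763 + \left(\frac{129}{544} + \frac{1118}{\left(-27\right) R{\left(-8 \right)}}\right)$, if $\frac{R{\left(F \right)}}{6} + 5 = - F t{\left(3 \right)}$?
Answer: $- \frac{16745736587}{4450464} \approx -3762.7$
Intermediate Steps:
$t{\left(E \right)} = -3 - E^{2}$ ($t{\left(E \right)} = \left(E^{2} - 2 E^{2}\right) - 3 = - E^{2} - 3 = -3 - E^{2}$)
$R{\left(F \right)} = -30 + 72 F$ ($R{\left(F \right)} = -30 + 6 - F \left(-3 - 3^{2}\right) = -30 + 6 - F \left(-3 - 9\right) = -30 + 6 - F \left(-12\right) = -30 + 6 \cdot 12 F = -30 + 72 F$)
$-3763 + \left(\frac{129}{544} + \frac{1118}{\left(-27\right) R{\left(-8 \right)}}\right) = -3763 + \left(\frac{129}{544} + \frac{1118}{\left(-27\right) \left(-30 + 72 \left(-8\right)\right)}\right) = -3763 + \left(129 \cdot \frac{1}{544} + \frac{1118}{\left(-27\right) \left(-30 - 576\right)}\right) = -3763 + \left(\frac{129}{544} + \frac{1118}{\left(-27\right) \left(-606\right)}\right) = -3763 + \left(\frac{129}{544} + \frac{1118}{16362}\right) = -3763 + \left(\frac{129}{544} + 1118 \cdot \frac{1}{16362}\right) = -3763 + \left(\frac{129}{544} + \frac{559}{8181}\right) = -3763 + \frac{1359445}{4450464} = - \frac{16745736587}{4450464}$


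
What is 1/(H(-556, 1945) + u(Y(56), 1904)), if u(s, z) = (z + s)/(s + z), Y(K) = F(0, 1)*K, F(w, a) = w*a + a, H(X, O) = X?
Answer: -1/555 ≈ -0.0018018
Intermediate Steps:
F(w, a) = a + a*w (F(w, a) = a*w + a = a + a*w)
Y(K) = K (Y(K) = (1*(1 + 0))*K = (1*1)*K = 1*K = K)
u(s, z) = 1 (u(s, z) = (s + z)/(s + z) = 1)
1/(H(-556, 1945) + u(Y(56), 1904)) = 1/(-556 + 1) = 1/(-555) = -1/555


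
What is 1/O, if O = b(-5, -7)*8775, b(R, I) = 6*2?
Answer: 1/105300 ≈ 9.4967e-6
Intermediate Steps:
b(R, I) = 12
O = 105300 (O = 12*8775 = 105300)
1/O = 1/105300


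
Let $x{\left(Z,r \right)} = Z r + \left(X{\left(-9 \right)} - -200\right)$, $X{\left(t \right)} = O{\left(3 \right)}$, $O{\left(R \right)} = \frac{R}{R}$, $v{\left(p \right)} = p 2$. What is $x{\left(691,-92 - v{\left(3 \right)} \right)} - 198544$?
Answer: $-266061$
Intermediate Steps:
$v{\left(p \right)} = 2 p$
$O{\left(R \right)} = 1$
$X{\left(t \right)} = 1$
$x{\left(Z,r \right)} = 201 + Z r$ ($x{\left(Z,r \right)} = Z r + \left(1 - -200\right) = Z r + \left(1 + 200\right) = Z r + 201 = 201 + Z r$)
$x{\left(691,-92 - v{\left(3 \right)} \right)} - 198544 = \left(201 + 691 \left(-92 - 2 \cdot 3\right)\right) - 198544 = \left(201 + 691 \left(-92 - 6\right)\right) - 198544 = \left(201 + 691 \left(-98\right)\right) - 198544 = \left(201 - 67718\right) - 198544 = -67517 - 198544 = -266061$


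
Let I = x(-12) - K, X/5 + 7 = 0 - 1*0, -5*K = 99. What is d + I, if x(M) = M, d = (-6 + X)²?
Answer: 8444/5 ≈ 1688.8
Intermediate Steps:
K = -99/5 (K = -⅕*99 = -99/5 ≈ -19.800)
X = -35 (X = -35 + 5*(0 - 1*0) = -35 + 5*(0 + 0) = -35 + 5*0 = -35 + 0 = -35)
d = 1681 (d = (-6 - 35)² = (-41)² = 1681)
I = 39/5 (I = -12 - 1*(-99/5) = -12 + 99/5 = 39/5 ≈ 7.8000)
d + I = 1681 + 39/5 = 8444/5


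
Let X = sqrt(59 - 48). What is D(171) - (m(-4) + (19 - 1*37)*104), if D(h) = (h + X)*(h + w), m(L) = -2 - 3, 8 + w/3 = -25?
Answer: 14189 + 72*sqrt(11) ≈ 14428.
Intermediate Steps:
w = -99 (w = -24 + 3*(-25) = -24 - 75 = -99)
m(L) = -5
X = sqrt(11) ≈ 3.3166
D(h) = (-99 + h)*(h + sqrt(11)) (D(h) = (h + sqrt(11))*(h - 99) = (h + sqrt(11))*(-99 + h) = (-99 + h)*(h + sqrt(11)))
D(171) - (m(-4) + (19 - 1*37)*104) = (171**2 - 99*171 - 99*sqrt(11) + 171*sqrt(11)) - (-5 + (19 - 1*37)*104) = (29241 - 16929 - 99*sqrt(11) + 171*sqrt(11)) - (-5 + (19 - 37)*104) = (12312 + 72*sqrt(11)) - (-5 - 18*104) = (12312 + 72*sqrt(11)) - (-5 - 1872) = (12312 + 72*sqrt(11)) - 1*(-1877) = (12312 + 72*sqrt(11)) + 1877 = 14189 + 72*sqrt(11)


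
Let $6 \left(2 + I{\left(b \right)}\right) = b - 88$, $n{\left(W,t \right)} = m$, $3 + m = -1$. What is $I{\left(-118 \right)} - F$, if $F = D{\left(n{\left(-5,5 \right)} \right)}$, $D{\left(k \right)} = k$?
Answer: $- \frac{97}{3} \approx -32.333$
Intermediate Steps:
$m = -4$ ($m = -3 - 1 = -4$)
$n{\left(W,t \right)} = -4$
$F = -4$
$I{\left(b \right)} = - \frac{50}{3} + \frac{b}{6}$ ($I{\left(b \right)} = -2 + \frac{b - 88}{6} = -2 + \frac{-88 + b}{6} = -2 + \left(- \frac{44}{3} + \frac{b}{6}\right) = - \frac{50}{3} + \frac{b}{6}$)
$I{\left(-118 \right)} - F = \left(- \frac{50}{3} + \frac{1}{6} \left(-118\right)\right) - -4 = \left(- \frac{50}{3} - \frac{59}{3}\right) + 4 = - \frac{109}{3} + 4 = - \frac{97}{3}$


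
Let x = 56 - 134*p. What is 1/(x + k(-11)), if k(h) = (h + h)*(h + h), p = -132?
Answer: 1/18228 ≈ 5.4861e-5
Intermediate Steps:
x = 17744 (x = 56 - 134*(-132) = 56 + 17688 = 17744)
k(h) = 4*h**2 (k(h) = (2*h)*(2*h) = 4*h**2)
1/(x + k(-11)) = 1/(17744 + 4*(-11)**2) = 1/(17744 + 4*121) = 1/(17744 + 484) = 1/18228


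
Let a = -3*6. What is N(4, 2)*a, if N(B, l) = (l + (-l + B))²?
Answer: -288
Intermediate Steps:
N(B, l) = B² (N(B, l) = (l + (B - l))² = B²)
a = -18
N(4, 2)*a = 4²*(-18) = 16*(-18) = -288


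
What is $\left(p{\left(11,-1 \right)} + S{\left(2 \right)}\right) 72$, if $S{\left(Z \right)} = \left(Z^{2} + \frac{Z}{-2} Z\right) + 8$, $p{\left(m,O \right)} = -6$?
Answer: $288$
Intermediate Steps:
$S{\left(Z \right)} = 8 + \frac{Z^{2}}{2}$ ($S{\left(Z \right)} = \left(Z^{2} + Z \left(- \frac{1}{2}\right) Z\right) + 8 = \left(Z^{2} + - \frac{Z}{2} Z\right) + 8 = \left(Z^{2} - \frac{Z^{2}}{2}\right) + 8 = \frac{Z^{2}}{2} + 8 = 8 + \frac{Z^{2}}{2}$)
$\left(p{\left(11,-1 \right)} + S{\left(2 \right)}\right) 72 = \left(-6 + \left(8 + \frac{2^{2}}{2}\right)\right) 72 = \left(-6 + \left(8 + \frac{1}{2} \cdot 4\right)\right) 72 = \left(-6 + \left(8 + 2\right)\right) 72 = \left(-6 + 10\right) 72 = 4 \cdot 72 = 288$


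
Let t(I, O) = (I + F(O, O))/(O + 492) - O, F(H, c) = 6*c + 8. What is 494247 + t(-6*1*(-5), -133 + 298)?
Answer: 324612902/657 ≈ 4.9408e+5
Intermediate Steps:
F(H, c) = 8 + 6*c
t(I, O) = -O + (8 + I + 6*O)/(492 + O) (t(I, O) = (I + (8 + 6*O))/(O + 492) - O = (8 + I + 6*O)/(492 + O) - O = -O + (8 + I + 6*O)/(492 + O))
494247 + t(-6*1*(-5), -133 + 298) = 494247 + (8 - 6*1*(-5) - (-133 + 298)² - 486*(-133 + 298))/(492 + (-133 + 298)) = 494247 + (8 - 6*(-5) - 1*165² - 486*165)/(492 + 165) = 494247 + (8 + 30 - 1*27225 - 80190)/657 = 494247 + (8 + 30 - 27225 - 80190)/657 = 494247 + (1/657)*(-107377) = 494247 - 107377/657 = 324612902/657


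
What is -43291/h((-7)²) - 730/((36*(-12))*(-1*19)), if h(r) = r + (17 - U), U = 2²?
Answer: -88844447/127224 ≈ -698.33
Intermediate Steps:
U = 4
h(r) = 13 + r (h(r) = r + (17 - 1*4) = r + (17 - 4) = r + 13 = 13 + r)
-43291/h((-7)²) - 730/((36*(-12))*(-1*19)) = -43291/(13 + (-7)²) - 730/((36*(-12))*(-1*19)) = -43291/(13 + 49) - 730/((-432*(-19))) = -43291/62 - 730/8208 = -43291*1/62 - 730*1/8208 = -43291/62 - 365/4104 = -88844447/127224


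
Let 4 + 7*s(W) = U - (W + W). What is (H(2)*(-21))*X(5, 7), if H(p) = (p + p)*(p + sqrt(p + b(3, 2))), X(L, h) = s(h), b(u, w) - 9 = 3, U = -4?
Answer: 528 + 264*sqrt(14) ≈ 1515.8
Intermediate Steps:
b(u, w) = 12 (b(u, w) = 9 + 3 = 12)
s(W) = -8/7 - 2*W/7 (s(W) = -4/7 + (-4 - (W + W))/7 = -4/7 + (-4 - 2*W)/7 = -4/7 + (-4/7 - 2*W/7) = -8/7 - 2*W/7)
X(L, h) = -8/7 - 2*h/7
H(p) = 2*p*(p + sqrt(12 + p)) (H(p) = (p + p)*(p + sqrt(p + 12)) = (2*p)*(p + sqrt(12 + p)) = 2*p*(p + sqrt(12 + p)))
(H(2)*(-21))*X(5, 7) = ((2*2*(2 + sqrt(12 + 2)))*(-21))*(-8/7 - 2/7*7) = ((2*2*(2 + sqrt(14)))*(-21))*(-8/7 - 2) = ((8 + 4*sqrt(14))*(-21))*(-22/7) = (-168 - 84*sqrt(14))*(-22/7) = 528 + 264*sqrt(14)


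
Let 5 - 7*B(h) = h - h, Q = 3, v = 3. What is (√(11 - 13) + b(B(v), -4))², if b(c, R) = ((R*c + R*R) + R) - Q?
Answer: 1751/49 + 86*I*√2/7 ≈ 35.735 + 17.375*I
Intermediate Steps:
B(h) = 5/7 (B(h) = 5/7 - (h - h)/7 = 5/7 - ⅐*0 = 5/7 + 0 = 5/7)
b(c, R) = -3 + R + R² + R*c (b(c, R) = ((R*c + R*R) + R) - 1*3 = ((R*c + R²) + R) - 3 = ((R² + R*c) + R) - 3 = (R + R² + R*c) - 3 = -3 + R + R² + R*c)
(√(11 - 13) + b(B(v), -4))² = (√(11 - 13) + (-3 - 4 + (-4)² - 4*5/7))² = (√(-2) + (-3 - 4 + 16 - 20/7))² = (I*√2 + 43/7)² = (43/7 + I*√2)²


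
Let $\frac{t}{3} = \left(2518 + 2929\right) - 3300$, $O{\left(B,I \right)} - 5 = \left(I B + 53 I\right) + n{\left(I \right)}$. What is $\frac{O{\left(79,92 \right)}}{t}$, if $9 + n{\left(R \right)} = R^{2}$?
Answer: $\frac{6868}{2147} \approx 3.1989$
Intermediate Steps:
$n{\left(R \right)} = -9 + R^{2}$
$O{\left(B,I \right)} = -4 + I^{2} + 53 I + B I$ ($O{\left(B,I \right)} = 5 + \left(\left(I B + 53 I\right) + \left(-9 + I^{2}\right)\right) = 5 + \left(\left(B I + 53 I\right) + \left(-9 + I^{2}\right)\right) = 5 + \left(\left(53 I + B I\right) + \left(-9 + I^{2}\right)\right) = 5 + \left(-9 + I^{2} + 53 I + B I\right) = -4 + I^{2} + 53 I + B I$)
$t = 6441$ ($t = 3 \left(\left(2518 + 2929\right) - 3300\right) = 3 \left(5447 - 3300\right) = 3 \cdot 2147 = 6441$)
$\frac{O{\left(79,92 \right)}}{t} = \frac{-4 + 92^{2} + 53 \cdot 92 + 79 \cdot 92}{6441} = \left(-4 + 8464 + 4876 + 7268\right) \frac{1}{6441} = 20604 \cdot \frac{1}{6441} = \frac{6868}{2147}$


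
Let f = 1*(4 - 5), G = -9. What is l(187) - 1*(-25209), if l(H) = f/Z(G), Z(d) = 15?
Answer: 378134/15 ≈ 25209.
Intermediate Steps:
f = -1 (f = 1*(-1) = -1)
l(H) = -1/15
l(187) - 1*(-25209) = -1/15 - 1*(-25209) = -1/15 + 25209 = 378134/15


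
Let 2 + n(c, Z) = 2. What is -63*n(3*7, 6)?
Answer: 0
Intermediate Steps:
n(c, Z) = 0 (n(c, Z) = -2 + 2 = 0)
-63*n(3*7, 6) = -63*0 = 0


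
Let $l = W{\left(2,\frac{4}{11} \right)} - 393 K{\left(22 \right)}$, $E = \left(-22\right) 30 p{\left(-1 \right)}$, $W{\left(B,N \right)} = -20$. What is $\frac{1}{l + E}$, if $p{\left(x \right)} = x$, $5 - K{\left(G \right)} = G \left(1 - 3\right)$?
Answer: $- \frac{1}{18617} \approx -5.3714 \cdot 10^{-5}$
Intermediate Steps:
$K{\left(G \right)} = 5 + 2 G$ ($K{\left(G \right)} = 5 - G \left(1 - 3\right) = 5 - G \left(-2\right) = 5 - - 2 G = 5 + 2 G$)
$E = 660$ ($E = \left(-22\right) 30 \left(-1\right) = \left(-660\right) \left(-1\right) = 660$)
$l = -19277$ ($l = -20 - 393 \left(5 + 2 \cdot 22\right) = -20 - 393 \left(5 + 44\right) = -20 - 19257 = -19277$)
$\frac{1}{l + E} = \frac{1}{-19277 + 660} = \frac{1}{-18617} = - \frac{1}{18617}$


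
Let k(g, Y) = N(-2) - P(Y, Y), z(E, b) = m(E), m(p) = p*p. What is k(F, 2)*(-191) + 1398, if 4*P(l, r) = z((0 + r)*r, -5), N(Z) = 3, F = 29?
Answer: 1589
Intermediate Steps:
m(p) = p²
z(E, b) = E²
P(l, r) = r⁴/4 (P(l, r) = ((0 + r)*r)²/4 = (r*r)²/4 = (r²)²/4 = r⁴/4)
k(g, Y) = 3 - Y⁴/4
k(F, 2)*(-191) + 1398 = (3 - ¼*2⁴)*(-191) + 1398 = (3 - ¼*16)*(-191) + 1398 = (3 - 4)*(-191) + 1398 = -1*(-191) + 1398 = 191 + 1398 = 1589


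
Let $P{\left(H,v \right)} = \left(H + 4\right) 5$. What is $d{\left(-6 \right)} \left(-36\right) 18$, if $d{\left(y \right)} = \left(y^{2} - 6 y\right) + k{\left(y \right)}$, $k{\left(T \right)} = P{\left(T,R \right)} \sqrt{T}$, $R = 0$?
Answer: $-46656 + 6480 i \sqrt{6} \approx -46656.0 + 15873.0 i$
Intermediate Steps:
$P{\left(H,v \right)} = 20 + 5 H$ ($P{\left(H,v \right)} = \left(4 + H\right) 5 = 20 + 5 H$)
$k{\left(T \right)} = \sqrt{T} \left(20 + 5 T\right)$ ($k{\left(T \right)} = \left(20 + 5 T\right) \sqrt{T} = \sqrt{T} \left(20 + 5 T\right)$)
$d{\left(y \right)} = y^{2} - 6 y + 5 \sqrt{y} \left(4 + y\right)$ ($d{\left(y \right)} = \left(y^{2} - 6 y\right) + 5 \sqrt{y} \left(4 + y\right) = y^{2} - 6 y + 5 \sqrt{y} \left(4 + y\right)$)
$d{\left(-6 \right)} \left(-36\right) 18 = \left(\left(-6\right)^{2} - -36 + 5 \sqrt{-6} \left(4 - 6\right)\right) \left(-36\right) 18 = \left(36 + 36 + 5 i \sqrt{6} \left(-2\right)\right) \left(-36\right) 18 = \left(36 + 36 - 10 i \sqrt{6}\right) \left(-36\right) 18 = \left(72 - 10 i \sqrt{6}\right) \left(-36\right) 18 = \left(-2592 + 360 i \sqrt{6}\right) 18 = -46656 + 6480 i \sqrt{6}$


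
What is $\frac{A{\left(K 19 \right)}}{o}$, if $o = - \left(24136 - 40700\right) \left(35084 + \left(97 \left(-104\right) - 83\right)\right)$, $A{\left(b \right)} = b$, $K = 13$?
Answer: $\frac{247}{412658932} \approx 5.9856 \cdot 10^{-7}$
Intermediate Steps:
$o = 412658932$ ($o = - \left(-16564\right) \left(35084 - 10171\right) = - \left(-16564\right) 24913 = \left(-1\right) \left(-412658932\right) = 412658932$)
$\frac{A{\left(K 19 \right)}}{o} = \frac{13 \cdot 19}{412658932} = 247 \cdot \frac{1}{412658932} = \frac{247}{412658932}$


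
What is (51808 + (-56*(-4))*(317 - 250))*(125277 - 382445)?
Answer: -17182937088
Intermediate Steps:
(51808 + (-56*(-4))*(317 - 250))*(125277 - 382445) = (51808 + 224*67)*(-257168) = (51808 + 15008)*(-257168) = 66816*(-257168) = -17182937088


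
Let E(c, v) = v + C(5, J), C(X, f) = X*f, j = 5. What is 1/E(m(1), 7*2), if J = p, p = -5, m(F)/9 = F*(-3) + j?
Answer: -1/11 ≈ -0.090909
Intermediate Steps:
m(F) = 45 - 27*F (m(F) = 9*(F*(-3) + 5) = 9*(-3*F + 5) = 9*(5 - 3*F) = 45 - 27*F)
J = -5
E(c, v) = -25 + v (E(c, v) = v + 5*(-5) = v - 25 = -25 + v)
1/E(m(1), 7*2) = 1/(-25 + 7*2) = 1/(-25 + 14) = 1/(-11) = -1/11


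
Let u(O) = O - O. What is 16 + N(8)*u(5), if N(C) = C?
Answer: 16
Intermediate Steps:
u(O) = 0
16 + N(8)*u(5) = 16 + 8*0 = 16 + 0 = 16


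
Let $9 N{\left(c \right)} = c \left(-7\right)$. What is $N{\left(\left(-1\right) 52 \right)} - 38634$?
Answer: $- \frac{347342}{9} \approx -38594.0$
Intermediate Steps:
$N{\left(c \right)} = - \frac{7 c}{9}$ ($N{\left(c \right)} = \frac{c \left(-7\right)}{9} = \frac{\left(-7\right) c}{9} = - \frac{7 c}{9}$)
$N{\left(\left(-1\right) 52 \right)} - 38634 = - \frac{7 \left(\left(-1\right) 52\right)}{9} - 38634 = \left(- \frac{7}{9}\right) \left(-52\right) - 38634 = \frac{364}{9} - 38634 = - \frac{347342}{9}$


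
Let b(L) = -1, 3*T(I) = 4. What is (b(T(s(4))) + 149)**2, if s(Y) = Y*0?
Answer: 21904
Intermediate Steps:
s(Y) = 0
T(I) = 4/3 (T(I) = (1/3)*4 = 4/3)
(b(T(s(4))) + 149)**2 = (-1 + 149)**2 = 148**2 = 21904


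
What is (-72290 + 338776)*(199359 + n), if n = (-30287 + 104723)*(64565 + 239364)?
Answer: 6028834935981858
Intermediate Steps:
n = 22623259044 (n = 74436*303929 = 22623259044)
(-72290 + 338776)*(199359 + n) = (-72290 + 338776)*(199359 + 22623259044) = 266486*22623458403 = 6028834935981858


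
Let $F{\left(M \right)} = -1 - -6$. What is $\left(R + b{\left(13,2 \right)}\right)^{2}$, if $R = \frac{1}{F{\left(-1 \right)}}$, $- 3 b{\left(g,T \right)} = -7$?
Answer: $\frac{1444}{225} \approx 6.4178$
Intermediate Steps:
$F{\left(M \right)} = 5$ ($F{\left(M \right)} = -1 + 6 = 5$)
$b{\left(g,T \right)} = \frac{7}{3}$ ($b{\left(g,T \right)} = \left(- \frac{1}{3}\right) \left(-7\right) = \frac{7}{3}$)
$R = \frac{1}{5} \approx 0.2$
$\left(R + b{\left(13,2 \right)}\right)^{2} = \left(\frac{1}{5} + \frac{7}{3}\right)^{2} = \left(\frac{38}{15}\right)^{2} = \frac{1444}{225}$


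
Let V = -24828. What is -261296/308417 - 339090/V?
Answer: 16348943907/1276229546 ≈ 12.810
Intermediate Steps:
-261296/308417 - 339090/V = -261296/308417 - 339090/(-24828) = -261296*1/308417 - 339090*(-1/24828) = -261296/308417 + 56515/4138 = 16348943907/1276229546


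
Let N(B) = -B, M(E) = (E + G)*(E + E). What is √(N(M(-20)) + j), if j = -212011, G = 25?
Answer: I*√211811 ≈ 460.23*I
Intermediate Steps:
M(E) = 2*E*(25 + E) (M(E) = (E + 25)*(E + E) = (25 + E)*(2*E) = 2*E*(25 + E))
√(N(M(-20)) + j) = √(-2*(-20)*(25 - 20) - 212011) = √(-2*(-20)*5 - 212011) = √(-1*(-200) - 212011) = √(200 - 212011) = √(-211811) = I*√211811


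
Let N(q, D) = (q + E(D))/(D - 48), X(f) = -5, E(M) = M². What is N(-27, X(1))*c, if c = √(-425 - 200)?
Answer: 50*I/53 ≈ 0.9434*I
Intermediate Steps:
N(q, D) = (q + D²)/(-48 + D) (N(q, D) = (q + D²)/(D - 48) = (q + D²)/(-48 + D))
c = 25*I (c = √(-625) = 25*I ≈ 25.0*I)
N(-27, X(1))*c = ((-27 + (-5)²)/(-48 - 5))*(25*I) = ((-27 + 25)/(-53))*(25*I) = (-1/53*(-2))*(25*I) = 2*(25*I)/53 = 50*I/53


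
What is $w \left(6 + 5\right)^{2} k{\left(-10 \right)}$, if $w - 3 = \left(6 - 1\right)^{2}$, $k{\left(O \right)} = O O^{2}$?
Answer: $-3388000$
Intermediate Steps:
$k{\left(O \right)} = O^{3}$
$w = 28$ ($w = 3 + \left(6 - 1\right)^{2} = 3 + 5^{2} = 3 + 25 = 28$)
$w \left(6 + 5\right)^{2} k{\left(-10 \right)} = 28 \left(6 + 5\right)^{2} \left(-10\right)^{3} = 28 \cdot 11^{2} \left(-1000\right) = 28 \cdot 121 \left(-1000\right) = 3388 \left(-1000\right) = -3388000$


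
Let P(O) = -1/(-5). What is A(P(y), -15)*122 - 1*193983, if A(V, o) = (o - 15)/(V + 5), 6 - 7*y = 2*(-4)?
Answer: -2530929/13 ≈ -1.9469e+5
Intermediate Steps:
y = 2 (y = 6/7 - 2*(-4)/7 = 6/7 - ⅐*(-8) = 6/7 + 8/7 = 2)
P(O) = ⅕ (P(O) = -1*(-⅕) = ⅕)
A(V, o) = (-15 + o)/(5 + V)
A(P(y), -15)*122 - 1*193983 = ((-15 - 15)/(5 + ⅕))*122 - 1*193983 = (-30/(26/5))*122 - 193983 = ((5/26)*(-30))*122 - 193983 = -75/13*122 - 193983 = -9150/13 - 193983 = -2530929/13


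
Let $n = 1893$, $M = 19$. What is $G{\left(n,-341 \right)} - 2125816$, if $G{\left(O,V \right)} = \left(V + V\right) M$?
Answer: $-2138774$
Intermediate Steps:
$G{\left(O,V \right)} = 38 V$ ($G{\left(O,V \right)} = \left(V + V\right) 19 = 2 V 19 = 38 V$)
$G{\left(n,-341 \right)} - 2125816 = 38 \left(-341\right) - 2125816 = -12958 - 2125816 = -2138774$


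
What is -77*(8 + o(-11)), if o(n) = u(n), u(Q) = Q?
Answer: 231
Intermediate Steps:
o(n) = n
-77*(8 + o(-11)) = -77*(8 - 11) = -77*(-3) = 231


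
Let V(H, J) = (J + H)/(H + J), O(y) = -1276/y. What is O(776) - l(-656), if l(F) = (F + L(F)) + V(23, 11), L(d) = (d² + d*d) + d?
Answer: -166716353/194 ≈ -8.5936e+5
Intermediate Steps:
V(H, J) = 1 (V(H, J) = (H + J)/(H + J) = 1)
L(d) = d + 2*d² (L(d) = (d² + d²) + d = 2*d² + d = d + 2*d²)
l(F) = 1 + F + F*(1 + 2*F) (l(F) = (F + F*(1 + 2*F)) + 1 = 1 + F + F*(1 + 2*F))
O(776) - l(-656) = -1276/776 - (1 - 656 - 656*(1 + 2*(-656))) = -1276*1/776 - (1 - 656 - 656*(1 - 1312)) = -319/194 - (1 - 656 - 656*(-1311)) = -319/194 - (1 - 656 + 860016) = -319/194 - 1*859361 = -319/194 - 859361 = -166716353/194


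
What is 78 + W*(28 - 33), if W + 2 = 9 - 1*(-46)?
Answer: -187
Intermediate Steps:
W = 53 (W = -2 + (9 - 1*(-46)) = -2 + (9 + 46) = -2 + 55 = 53)
78 + W*(28 - 33) = 78 + 53*(28 - 33) = 78 + 53*(-5) = 78 - 265 = -187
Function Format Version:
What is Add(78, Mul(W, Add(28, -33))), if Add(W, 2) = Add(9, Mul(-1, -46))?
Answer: -187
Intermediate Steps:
W = 53 (W = Add(-2, Add(9, Mul(-1, -46))) = Add(-2, Add(9, 46)) = Add(-2, 55) = 53)
Add(78, Mul(W, Add(28, -33))) = Add(78, Mul(53, Add(28, -33))) = Add(78, Mul(53, -5)) = Add(78, -265) = -187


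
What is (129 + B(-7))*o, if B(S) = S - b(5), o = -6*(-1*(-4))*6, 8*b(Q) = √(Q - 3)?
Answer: -17568 + 18*√2 ≈ -17543.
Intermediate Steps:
b(Q) = √(-3 + Q)/8 (b(Q) = √(Q - 3)/8 = √(-3 + Q)/8)
o = -144 (o = -24*6 = -6*24 = -144)
B(S) = S - √2/8 (B(S) = S - √(-3 + 5)/8 = S - √2/8)
(129 + B(-7))*o = (129 + (-7 - √2/8))*(-144) = (122 - √2/8)*(-144) = -17568 + 18*√2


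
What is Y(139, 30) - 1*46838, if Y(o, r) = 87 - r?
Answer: -46781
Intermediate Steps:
Y(139, 30) - 1*46838 = (87 - 1*30) - 1*46838 = (87 - 30) - 46838 = 57 - 46838 = -46781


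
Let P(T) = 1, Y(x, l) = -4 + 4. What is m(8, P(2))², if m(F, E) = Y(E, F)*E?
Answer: 0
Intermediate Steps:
Y(x, l) = 0
m(F, E) = 0 (m(F, E) = 0*E = 0)
m(8, P(2))² = 0² = 0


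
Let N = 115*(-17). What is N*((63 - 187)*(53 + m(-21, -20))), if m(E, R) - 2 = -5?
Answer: 12121000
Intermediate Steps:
m(E, R) = -3 (m(E, R) = 2 - 5 = -3)
N = -1955
N*((63 - 187)*(53 + m(-21, -20))) = -1955*(63 - 187)*(53 - 3) = -(-242420)*50 = -1955*(-6200) = 12121000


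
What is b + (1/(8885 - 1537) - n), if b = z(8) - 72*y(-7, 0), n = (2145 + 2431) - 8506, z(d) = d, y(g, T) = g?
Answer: 32639817/7348 ≈ 4442.0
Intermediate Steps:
n = -3930 (n = 4576 - 8506 = -3930)
b = 512 (b = 8 - 72*(-7) = 8 + 504 = 512)
b + (1/(8885 - 1537) - n) = 512 + (1/(8885 - 1537) - 1*(-3930)) = 512 + (1/7348 + 3930) = 512 + 28877641/7348 = 32639817/7348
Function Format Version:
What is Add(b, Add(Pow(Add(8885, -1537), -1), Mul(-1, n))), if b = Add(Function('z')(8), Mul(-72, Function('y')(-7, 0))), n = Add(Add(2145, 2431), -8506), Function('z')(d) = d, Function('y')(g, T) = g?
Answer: Rational(32639817, 7348) ≈ 4442.0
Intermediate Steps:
n = -3930 (n = Add(4576, -8506) = -3930)
b = 512 (b = Add(8, Mul(-72, -7)) = Add(8, 504) = 512)
Add(b, Add(Pow(Add(8885, -1537), -1), Mul(-1, n))) = Add(512, Add(Pow(Add(8885, -1537), -1), Mul(-1, -3930))) = Add(512, Add(Pow(7348, -1), 3930)) = Add(512, Add(Rational(1, 7348), 3930)) = Add(512, Rational(28877641, 7348)) = Rational(32639817, 7348)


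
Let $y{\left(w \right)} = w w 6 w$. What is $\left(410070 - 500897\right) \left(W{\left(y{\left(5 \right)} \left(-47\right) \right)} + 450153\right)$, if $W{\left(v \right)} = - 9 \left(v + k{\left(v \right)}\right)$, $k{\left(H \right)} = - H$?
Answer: $-40886046531$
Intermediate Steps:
$y{\left(w \right)} = 6 w^{3}$ ($y{\left(w \right)} = w^{2} \cdot 6 w = 6 w^{3}$)
$W{\left(v \right)} = 0$ ($W{\left(v \right)} = - 9 \left(v - v\right) = \left(-9\right) 0 = 0$)
$\left(410070 - 500897\right) \left(W{\left(y{\left(5 \right)} \left(-47\right) \right)} + 450153\right) = \left(410070 - 500897\right) \left(0 + 450153\right) = \left(-90827\right) 450153 = -40886046531$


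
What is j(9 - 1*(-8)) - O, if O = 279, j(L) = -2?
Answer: -281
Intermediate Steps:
j(9 - 1*(-8)) - O = -2 - 1*279 = -2 - 279 = -281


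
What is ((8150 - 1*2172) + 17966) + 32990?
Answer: 56934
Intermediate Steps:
((8150 - 1*2172) + 17966) + 32990 = ((8150 - 2172) + 17966) + 32990 = (5978 + 17966) + 32990 = 23944 + 32990 = 56934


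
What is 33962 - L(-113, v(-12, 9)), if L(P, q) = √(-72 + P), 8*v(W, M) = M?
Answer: 33962 - I*√185 ≈ 33962.0 - 13.601*I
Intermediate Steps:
v(W, M) = M/8
33962 - L(-113, v(-12, 9)) = 33962 - √(-72 - 113) = 33962 - √(-185) = 33962 - I*√185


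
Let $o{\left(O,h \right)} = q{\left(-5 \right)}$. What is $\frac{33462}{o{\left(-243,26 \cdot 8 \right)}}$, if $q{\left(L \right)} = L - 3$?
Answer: $- \frac{16731}{4} \approx -4182.8$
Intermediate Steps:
$q{\left(L \right)} = -3 + L$ ($q{\left(L \right)} = L - 3 = -3 + L$)
$o{\left(O,h \right)} = -8$ ($o{\left(O,h \right)} = -3 - 5 = -8$)
$\frac{33462}{o{\left(-243,26 \cdot 8 \right)}} = \frac{33462}{-8} = 33462 \left(- \frac{1}{8}\right) = - \frac{16731}{4}$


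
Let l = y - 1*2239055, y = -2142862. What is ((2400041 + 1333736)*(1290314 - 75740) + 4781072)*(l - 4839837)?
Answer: -41820223245980760780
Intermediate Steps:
l = -4381917 (l = -2142862 - 1*2239055 = -2142862 - 2239055 = -4381917)
((2400041 + 1333736)*(1290314 - 75740) + 4781072)*(l - 4839837) = ((2400041 + 1333736)*(1290314 - 75740) + 4781072)*(-4381917 - 4839837) = (3733777*1214574 + 4781072)*(-9221754) = (4534948465998 + 4781072)*(-9221754) = 4534953247070*(-9221754) = -41820223245980760780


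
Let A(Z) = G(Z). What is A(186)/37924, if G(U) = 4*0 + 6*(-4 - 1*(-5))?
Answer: 3/18962 ≈ 0.00015821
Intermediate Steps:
G(U) = 6 (G(U) = 0 + 6*(-4 + 5) = 0 + 6*1 = 0 + 6 = 6)
A(Z) = 6
A(186)/37924 = 6/37924 = 6*(1/37924) = 3/18962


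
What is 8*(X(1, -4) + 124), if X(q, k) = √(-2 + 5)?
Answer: 992 + 8*√3 ≈ 1005.9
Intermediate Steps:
X(q, k) = √3
8*(X(1, -4) + 124) = 8*(√3 + 124) = 8*(124 + √3) = 992 + 8*√3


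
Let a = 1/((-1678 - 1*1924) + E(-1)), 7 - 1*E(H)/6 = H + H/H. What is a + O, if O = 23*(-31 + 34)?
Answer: 245639/3560 ≈ 69.000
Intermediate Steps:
E(H) = 36 - 6*H (E(H) = 42 - 6*(H + H/H) = 42 - 6*(H + 1) = 42 - 6*(1 + H) = 42 + (-6 - 6*H) = 36 - 6*H)
O = 69 (O = 23*3 = 69)
a = -1/3560 (a = 1/((-1678 - 1*1924) + (36 - 6*(-1))) = 1/((-1678 - 1924) + (36 + 6)) = 1/(-3602 + 42) = 1/(-3560) = -1/3560 ≈ -0.00028090)
a + O = -1/3560 + 69 = 245639/3560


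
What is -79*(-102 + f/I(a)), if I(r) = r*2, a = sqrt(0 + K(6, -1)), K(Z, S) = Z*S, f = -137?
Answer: 8058 - 10823*I*sqrt(6)/12 ≈ 8058.0 - 2209.2*I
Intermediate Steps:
K(Z, S) = S*Z
a = I*sqrt(6) (a = sqrt(0 - 1*6) = sqrt(0 - 6) = sqrt(-6) = I*sqrt(6) ≈ 2.4495*I)
I(r) = 2*r
-79*(-102 + f/I(a)) = -79*(-102 - 137*(-I*sqrt(6)/12)) = -79*(-102 - (-137)*I*sqrt(6)/12) = -79*(-102 + 137*I*sqrt(6)/12) = 8058 - 10823*I*sqrt(6)/12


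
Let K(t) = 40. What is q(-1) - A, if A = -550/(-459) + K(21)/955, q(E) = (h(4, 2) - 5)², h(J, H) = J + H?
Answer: -21053/87669 ≈ -0.24014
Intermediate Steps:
h(J, H) = H + J
q(E) = 1 (q(E) = ((2 + 4) - 5)² = (6 - 5)² = 1² = 1)
A = 108722/87669 (A = -550/(-459) + 40/955 = -550*(-1/459) + 40*(1/955) = 550/459 + 8/191 = 108722/87669 ≈ 1.2401)
q(-1) - A = 1 - 1*108722/87669 = 1 - 108722/87669 = -21053/87669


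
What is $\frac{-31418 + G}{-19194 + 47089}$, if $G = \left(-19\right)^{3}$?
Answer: $- \frac{38277}{27895} \approx -1.3722$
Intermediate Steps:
$G = -6859$
$\frac{-31418 + G}{-19194 + 47089} = \frac{-31418 - 6859}{-19194 + 47089} = - \frac{38277}{27895}$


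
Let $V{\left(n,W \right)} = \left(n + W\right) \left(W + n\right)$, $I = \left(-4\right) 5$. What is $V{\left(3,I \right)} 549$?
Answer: $158661$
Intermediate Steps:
$I = -20$
$V{\left(n,W \right)} = \left(W + n\right)^{2}$ ($V{\left(n,W \right)} = \left(W + n\right) \left(W + n\right) = \left(W + n\right)^{2}$)
$V{\left(3,I \right)} 549 = \left(-20 + 3\right)^{2} \cdot 549 = \left(-17\right)^{2} \cdot 549 = 289 \cdot 549 = 158661$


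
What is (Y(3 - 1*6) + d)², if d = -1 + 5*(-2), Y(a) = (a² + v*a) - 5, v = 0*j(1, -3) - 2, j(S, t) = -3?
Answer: 1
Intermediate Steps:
v = -2 (v = 0*(-3) - 2 = 0 - 2 = -2)
Y(a) = -5 + a² - 2*a (Y(a) = (a² - 2*a) - 5 = -5 + a² - 2*a)
d = -11 (d = -1 - 10 = -11)
(Y(3 - 1*6) + d)² = ((-5 + (3 - 1*6)² - 2*(3 - 1*6)) - 11)² = ((-5 + (3 - 6)² - 2*(3 - 6)) - 11)² = ((-5 + (-3)² - 2*(-3)) - 11)² = ((-5 + 9 + 6) - 11)² = (10 - 11)² = (-1)² = 1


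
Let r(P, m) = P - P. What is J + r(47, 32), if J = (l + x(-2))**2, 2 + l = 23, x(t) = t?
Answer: 361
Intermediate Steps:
l = 21 (l = -2 + 23 = 21)
r(P, m) = 0
J = 361 (J = (21 - 2)**2 = 19**2 = 361)
J + r(47, 32) = 361 + 0 = 361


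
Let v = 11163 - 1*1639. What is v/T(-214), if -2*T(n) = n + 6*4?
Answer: 9524/95 ≈ 100.25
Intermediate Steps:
T(n) = -12 - n/2 (T(n) = -(n + 6*4)/2 = -(n + 24)/2 = -(24 + n)/2 = -12 - n/2)
v = 9524 (v = 11163 - 1639 = 9524)
v/T(-214) = 9524/(-12 - ½*(-214)) = 9524/(-12 + 107) = 9524/95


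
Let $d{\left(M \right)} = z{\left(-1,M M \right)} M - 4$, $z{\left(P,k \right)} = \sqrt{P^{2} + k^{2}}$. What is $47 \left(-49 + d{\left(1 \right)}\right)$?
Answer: $-2491 + 47 \sqrt{2} \approx -2424.5$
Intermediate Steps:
$d{\left(M \right)} = -4 + M \sqrt{1 + M^{4}}$ ($d{\left(M \right)} = \sqrt{\left(-1\right)^{2} + \left(M M\right)^{2}} M - 4 = \sqrt{1 + \left(M^{2}\right)^{2}} M - 4 = \sqrt{1 + M^{4}} M - 4 = M \sqrt{1 + M^{4}} - 4 = -4 + M \sqrt{1 + M^{4}}$)
$47 \left(-49 + d{\left(1 \right)}\right) = 47 \left(-49 - \left(4 - \sqrt{1 + 1^{4}}\right)\right) = 47 \left(-49 - \left(4 - \sqrt{1 + 1}\right)\right) = 47 \left(-49 - \left(4 - \sqrt{2}\right)\right) = 47 \left(-53 + \sqrt{2}\right) = -2491 + 47 \sqrt{2}$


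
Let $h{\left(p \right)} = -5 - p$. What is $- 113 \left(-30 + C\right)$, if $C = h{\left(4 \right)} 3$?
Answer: $6441$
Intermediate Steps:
$C = -27$ ($C = \left(-5 - 4\right) 3 = \left(-9\right) 3 = -27$)
$- 113 \left(-30 + C\right) = - 113 \left(-30 - 27\right) = \left(-113\right) \left(-57\right) = 6441$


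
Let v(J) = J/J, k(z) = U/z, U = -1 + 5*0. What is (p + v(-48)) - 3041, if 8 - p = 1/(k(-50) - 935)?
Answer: -141742918/46749 ≈ -3032.0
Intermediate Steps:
U = -1 (U = -1 + 0 = -1)
k(z) = -1/z
v(J) = 1
p = 374042/46749 (p = 8 - 1/(-1/(-50) - 935) = 8 - 1/(-1*(-1/50) - 935) = 8 - 1/(1/50 - 935) = 8 - 1/(-46749/50) = 8 - 1*(-50/46749) = 8 + 50/46749 = 374042/46749 ≈ 8.0011)
(p + v(-48)) - 3041 = (374042/46749 + 1) - 3041 = 420791/46749 - 3041 = -141742918/46749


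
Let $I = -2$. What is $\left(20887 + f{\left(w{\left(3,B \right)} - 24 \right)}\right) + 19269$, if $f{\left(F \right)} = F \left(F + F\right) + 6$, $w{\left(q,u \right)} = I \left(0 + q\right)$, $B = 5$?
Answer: $41962$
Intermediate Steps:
$w{\left(q,u \right)} = - 2 q$ ($w{\left(q,u \right)} = - 2 \left(0 + q\right) = - 2 q$)
$f{\left(F \right)} = 6 + 2 F^{2}$ ($f{\left(F \right)} = F 2 F + 6 = 2 F^{2} + 6 = 6 + 2 F^{2}$)
$\left(20887 + f{\left(w{\left(3,B \right)} - 24 \right)}\right) + 19269 = \left(20887 + \left(6 + 2 \left(\left(-2\right) 3 - 24\right)^{2}\right)\right) + 19269 = \left(20887 + \left(6 + 2 \left(-6 - 24\right)^{2}\right)\right) + 19269 = \left(20887 + \left(6 + 2 \left(-30\right)^{2}\right)\right) + 19269 = \left(20887 + \left(6 + 2 \cdot 900\right)\right) + 19269 = \left(20887 + \left(6 + 1800\right)\right) + 19269 = \left(20887 + 1806\right) + 19269 = 22693 + 19269 = 41962$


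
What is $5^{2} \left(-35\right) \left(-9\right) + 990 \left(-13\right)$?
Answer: $-4995$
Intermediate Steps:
$5^{2} \left(-35\right) \left(-9\right) + 990 \left(-13\right) = 25 \left(-35\right) \left(-9\right) - 12870 = \left(-875\right) \left(-9\right) - 12870 = 7875 - 12870 = -4995$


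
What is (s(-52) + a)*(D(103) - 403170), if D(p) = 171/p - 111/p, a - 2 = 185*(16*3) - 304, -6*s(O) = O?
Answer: -356573784000/103 ≈ -3.4619e+9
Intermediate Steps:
s(O) = -O/6
a = 8578 (a = 2 + (185*(16*3) - 304) = 2 + (185*48 - 304) = 2 + (8880 - 304) = 2 + 8576 = 8578)
D(p) = 60/p
(s(-52) + a)*(D(103) - 403170) = (-⅙*(-52) + 8578)*(60/103 - 403170) = (26/3 + 8578)*(60*(1/103) - 403170) = 25760*(60/103 - 403170)/3 = (25760/3)*(-41526450/103) = -356573784000/103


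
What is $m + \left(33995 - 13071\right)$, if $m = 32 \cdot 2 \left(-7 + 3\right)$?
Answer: $20668$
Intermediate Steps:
$m = -256$ ($m = 64 \left(-4\right) = -256$)
$m + \left(33995 - 13071\right) = -256 + \left(33995 - 13071\right) = -256 + 20924 = 20668$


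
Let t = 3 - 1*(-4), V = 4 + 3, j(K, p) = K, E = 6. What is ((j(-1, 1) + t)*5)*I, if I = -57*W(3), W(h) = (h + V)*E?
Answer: -102600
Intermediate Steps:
V = 7
W(h) = 42 + 6*h (W(h) = (h + 7)*6 = (7 + h)*6 = 42 + 6*h)
t = 7 (t = 3 + 4 = 7)
I = -3420 (I = -57*(42 + 6*3) = -57*(42 + 18) = -57*60 = -3420)
((j(-1, 1) + t)*5)*I = ((-1 + 7)*5)*(-3420) = (6*5)*(-3420) = 30*(-3420) = -102600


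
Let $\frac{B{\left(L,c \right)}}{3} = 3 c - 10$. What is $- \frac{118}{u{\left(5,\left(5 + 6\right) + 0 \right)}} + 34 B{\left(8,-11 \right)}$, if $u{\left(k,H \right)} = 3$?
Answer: $- \frac{13276}{3} \approx -4425.3$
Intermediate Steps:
$B{\left(L,c \right)} = -30 + 9 c$ ($B{\left(L,c \right)} = 3 \left(3 c - 10\right) = 3 \left(-10 + 3 c\right) = -30 + 9 c$)
$- \frac{118}{u{\left(5,\left(5 + 6\right) + 0 \right)}} + 34 B{\left(8,-11 \right)} = - \frac{118}{3} + 34 \left(-30 + 9 \left(-11\right)\right) = \left(-118\right) \frac{1}{3} + 34 \left(-30 - 99\right) = - \frac{118}{3} + 34 \left(-129\right) = - \frac{118}{3} - 4386 = - \frac{13276}{3}$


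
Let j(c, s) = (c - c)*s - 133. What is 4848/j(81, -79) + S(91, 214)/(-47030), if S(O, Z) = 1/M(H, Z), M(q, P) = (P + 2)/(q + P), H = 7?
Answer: -49248340433/1351077840 ≈ -36.451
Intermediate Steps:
M(q, P) = (2 + P)/(P + q)
S(O, Z) = (7 + Z)/(2 + Z) (S(O, Z) = 1/((2 + Z)/(Z + 7)) = 1/((2 + Z)/(7 + Z)) = (7 + Z)/(2 + Z))
j(c, s) = -133 (j(c, s) = 0*s - 133 = 0 - 133 = -133)
4848/j(81, -79) + S(91, 214)/(-47030) = 4848/(-133) + ((7 + 214)/(2 + 214))/(-47030) = 4848*(-1/133) + (221/216)*(-1/47030) = -4848/133 + ((1/216)*221)*(-1/47030) = -4848/133 + (221/216)*(-1/47030) = -4848/133 - 221/10158480 = -49248340433/1351077840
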